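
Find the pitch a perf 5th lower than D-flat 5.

G-flat 4

Counting five letter names down from D lands on G.
A perfect fifth spans 7 semitones, so from Db5 the target pitch is Gb4.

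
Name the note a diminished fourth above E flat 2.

Four letter names up from E: A.
A diminished fourth is 4 semitones; 4 semitones up from Eb2 gives Abb2.

A double-flat 2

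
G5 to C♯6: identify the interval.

G to C spans four letter names (G-A-B-C): a fourth.
A perfect fourth would be 5 semitones; G5 to C#6 is 6, one semitone wider, so the interval is augmented.

A4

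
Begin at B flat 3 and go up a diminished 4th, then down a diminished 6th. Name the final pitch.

G 3

Up a diminished fourth from Bb3: Ebb4 (4 semitones up).
A diminished sixth down from Ebb4 is G3.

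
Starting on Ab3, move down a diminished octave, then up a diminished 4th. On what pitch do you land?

Db3

Down a diminished octave from Ab3: A2 (11 semitones down).
Up a diminished fourth from A2: Db3 (4 semitones up).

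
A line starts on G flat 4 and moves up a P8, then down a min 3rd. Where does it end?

Up a perfect octave from Gb4: Gb5 (12 semitones up).
Down a minor third from Gb5: Eb5 (3 semitones down).

E flat 5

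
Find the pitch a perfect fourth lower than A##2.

Four letter names down from A: E.
A perfect fourth is 5 semitones; 5 semitones down from A##2 gives E##2.

E##2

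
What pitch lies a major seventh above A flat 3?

G 4

The seventh takes the letter from A up to G.
A major seventh spans 11 semitones, so from Ab3 the target pitch is G4.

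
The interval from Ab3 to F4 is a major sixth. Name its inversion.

m3

The rule of nine gives the new number: 9 − 6 = 3, so a sixth becomes a third.
Quality inverts too: major becomes minor. That makes the inversion a minor third.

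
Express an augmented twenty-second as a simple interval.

Each octave removed subtracts seven from the number: 22 − 14 = 8.
So an augmented twenty-second is 2 octaves plus an augmented octave. The quality is unchanged.

A8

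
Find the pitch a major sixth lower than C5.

Six letter names down from C: E.
A major sixth is 9 semitones; 9 semitones down from C5 gives Eb4.

Eb4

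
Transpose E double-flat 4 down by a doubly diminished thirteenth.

G sharp 2

The thirteenth's letter: E down six letter names plus an octave → G.
A doubly diminished thirteenth spans 18 semitones, so from Ebb4 the target pitch is G#2.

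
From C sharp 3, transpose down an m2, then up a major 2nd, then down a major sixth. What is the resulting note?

Down a minor second from C#3: B#2 (1 semitone down).
A major second up from B#2 is C##3.
A major sixth down from C##3 is E#2.

E sharp 2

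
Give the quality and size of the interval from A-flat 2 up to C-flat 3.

m3

A to C spans three letter names (A-B-C), so the interval is some kind of third.
Ab2 to Cb3 is 3 semitones, a half step short of the major third (4), so this is minor.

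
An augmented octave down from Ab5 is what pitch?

For an octave the letter name doesn't change: still A, an octave down.
An augmented octave spans 13 semitones, so from Ab5 the target pitch is Abb4.

Abb4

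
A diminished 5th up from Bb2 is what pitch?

The fifth takes the letter from B up to F.
Moving 6 semitones up from Bb2 (the size of a diminished fifth) reaches Fb3.

Fb3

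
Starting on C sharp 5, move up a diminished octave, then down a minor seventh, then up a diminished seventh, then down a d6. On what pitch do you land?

E 5

A diminished octave up from C#5 is C6.
Down a minor seventh from C6: D5 (10 semitones down).
Up a diminished seventh from D5: Cb6 (9 semitones up).
Down a diminished sixth from Cb6: E5 (7 semitones down).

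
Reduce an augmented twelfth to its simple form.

Subtracting seven from the interval number removes an octave: 12 − 7 = 5.
Quality carries through unchanged, so the simple form is an augmented fifth.

augmented 5th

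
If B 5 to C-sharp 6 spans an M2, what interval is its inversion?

Inverted interval numbers add to nine, so a second pairs with a seventh (2 + 7 = 9).
Quality inverts too: major becomes minor. That makes the inversion a minor seventh.

minor seventh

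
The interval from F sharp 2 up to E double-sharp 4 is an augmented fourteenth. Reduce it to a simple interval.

A7

Subtracting seven from the interval number removes an octave: 14 − 7 = 7.
So an augmented fourteenth is an octave plus an augmented seventh. The quality is unchanged.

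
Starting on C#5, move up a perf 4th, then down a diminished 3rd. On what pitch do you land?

D##5

Up a perfect fourth from C#5: F#5 (5 semitones up).
Down a diminished third from F#5: D##5 (2 semitones down).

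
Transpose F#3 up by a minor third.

Counting three letter names up from F lands on A.
A minor third is 3 semitones; 3 semitones up from F#3 gives A3.

A3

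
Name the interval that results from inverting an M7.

The rule of nine gives the new number: 9 − 7 = 2, so a seventh becomes a second.
And major becomes minor under inversion, so we get a minor second.

minor second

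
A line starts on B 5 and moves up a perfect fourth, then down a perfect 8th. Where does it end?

E 5

B5 up a perfect fourth → E6 (5 semitones).
A perfect octave down from E6 is E5.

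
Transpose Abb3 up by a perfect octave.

The letter stays A (same as the start), shifted an octave up.
A perfect octave spans 12 semitones, so from Abb3 the target pitch is Abb4.

Abb4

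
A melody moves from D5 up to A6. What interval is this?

perfect 12th

D to A spans five letter names (D-E-F-G-A), plus an octave: a twelfth.
Counting semitones, D5→A6 is 19, which is the perfect twelfth.
(Equivalently, a compound perfect fifth: a perfect fifth plus an octave.)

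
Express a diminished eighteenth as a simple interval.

diminished 4th

Take out 2 octaves (14 from the number): 18 − 14 = 4.
Quality carries through unchanged, so the simple form is a diminished fourth.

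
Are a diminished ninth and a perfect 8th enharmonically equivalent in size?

Yes

A diminished ninth = 12 semitones = a perfect octave; enharmonically equal.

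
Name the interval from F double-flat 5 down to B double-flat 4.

diminished 5th

Descending from Fbb5 to Bbb4 is the same interval as ascending Bbb4 to Fbb5.
B to F spans five letter names (B-C-D-E-F), so the interval is some kind of fifth.
A perfect fifth would be 7 semitones; Bbb4 to Fbb5 is 6, one semitone narrower, so the interval is diminished.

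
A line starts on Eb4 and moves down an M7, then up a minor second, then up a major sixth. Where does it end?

Ebb4

Down a major seventh from Eb4: Fb3 (11 semitones down).
A minor second up from Fb3 is Gbb3.
A major sixth up from Gbb3 is Ebb4.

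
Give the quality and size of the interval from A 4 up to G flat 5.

A to G spans seven letter names (A-B-C-D-E-F-G): a seventh.
A4 to Gb5 spans 9 semitones — two semitones narrower than the major seventh (11) — giving a diminished seventh.

diminished seventh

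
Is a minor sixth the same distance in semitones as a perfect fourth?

No

A minor sixth spans 8 semitones; a perfect fourth spans 5 semitones. They differ by 3.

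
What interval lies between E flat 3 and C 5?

E to C spans six letter names (E-F-G-A-B-C), plus an octave, so the interval is some kind of thirteenth.
Counting semitones, Eb3→C5 is 21, which is the major thirteenth.
(Equivalently, a compound major sixth: a major sixth plus an octave.)

M13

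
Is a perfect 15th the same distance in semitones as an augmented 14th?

Yes

A perfect fifteenth spans 24 semitones, and an augmented fourteenth also spans 24 semitones — they're enharmonic.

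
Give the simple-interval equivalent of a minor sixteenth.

minor second

Subtracting seven from the interval number removes an octave: 16 − 14 = 2.
Quality carries through unchanged, so the simple form is a minor second.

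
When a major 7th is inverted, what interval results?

minor second

Inverted interval numbers add to nine, so a seventh pairs with a second (7 + 2 = 9).
The quality also flips — major becomes minor — giving a minor second.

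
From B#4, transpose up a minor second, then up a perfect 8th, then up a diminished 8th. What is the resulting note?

C7

B#4 up a minor second → C#5 (1 semitone).
A perfect octave up from C#5 is C#6.
Up a diminished octave from C#6: C7 (11 semitones up).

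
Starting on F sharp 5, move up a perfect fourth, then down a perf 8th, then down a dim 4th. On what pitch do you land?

Up a perfect fourth from F#5: B5 (5 semitones up).
B5 down a perfect octave → B4 (12 semitones).
B4 down a diminished fourth → F##4 (4 semitones).

F double-sharp 4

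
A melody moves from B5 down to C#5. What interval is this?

Descending from B5 to C#5 is the same interval as ascending C#5 to B5.
C to B spans seven letter names (C-D-E-F-G-A-B), so the interval is some kind of seventh.
At 10 semitones, C#5→B5 falls one short of a major seventh: minor.

minor seventh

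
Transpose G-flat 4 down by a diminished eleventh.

D 3

Four letters down from G (plus an octave) reaches D.
Moving 16 semitones down from Gb4 (the size of a diminished eleventh) reaches D3.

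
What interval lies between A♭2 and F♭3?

m6

A to F spans six letter names (A-B-C-D-E-F), so the interval is some kind of sixth.
Ab2 to Fb3 is 8 semitones, a half step short of the major sixth (9), so this is minor.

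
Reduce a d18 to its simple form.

diminished fourth

Subtracting seven from the interval number removes an octave: 18 − 14 = 4.
Quality carries through unchanged, so the simple form is a diminished fourth.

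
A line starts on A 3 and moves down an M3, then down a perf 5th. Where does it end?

A3 down a major third → F3 (4 semitones).
A perfect fifth down from F3 is Bb2.

B flat 2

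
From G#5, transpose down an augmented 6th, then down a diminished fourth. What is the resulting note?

F#4

An augmented sixth down from G#5 is Bb4.
A diminished fourth down from Bb4 is F#4.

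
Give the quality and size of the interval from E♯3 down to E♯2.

perfect octave

Descending from E#3 to E#2 is the same interval as ascending E#2 to E#3.
E to E is the same letter name, plus an octave: an octave.
The perfect octave spans 12 semitones, and E#2 to E#3 is exactly 12 semitones — so this is a perfect octave.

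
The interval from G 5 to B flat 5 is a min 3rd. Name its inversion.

Interval numbers invert to sum to nine: 3 + 6 = 9, so a third inverts to a sixth.
And minor becomes major under inversion, so we get a major sixth.

M6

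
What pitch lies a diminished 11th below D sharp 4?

A double-sharp 2

Counting four letter names plus an octave down from D lands on A.
A diminished eleventh is 16 semitones; 16 semitones down from D#4 gives A##2.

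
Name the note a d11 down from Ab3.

E2

Counting four letter names plus an octave down from A lands on E.
Moving 16 semitones down from Ab3 (the size of a diminished eleventh) reaches E2.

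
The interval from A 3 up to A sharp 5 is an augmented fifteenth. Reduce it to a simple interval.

augmented 8th

Subtracting seven from the interval number removes an octave: 15 − 7 = 8.
So an augmented fifteenth is an octave plus an augmented octave. The quality is unchanged.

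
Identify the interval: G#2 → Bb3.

diminished tenth

G to B spans three letter names (G-A-B), plus an octave: a tenth.
G#2 to Bb3 spans 14 semitones — two semitones narrower than the major tenth (16) — giving a diminished tenth.
(Equivalently, a compound diminished third: a diminished third plus an octave.)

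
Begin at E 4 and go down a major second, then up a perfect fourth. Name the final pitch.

G 4

A major second down from E4 is D4.
D4 up a perfect fourth → G4 (5 semitones).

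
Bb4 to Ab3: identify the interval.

major ninth

Descending from Bb4 to Ab3 is the same interval as ascending Ab3 to Bb4.
A to B spans two letter names (A-B), plus an octave — that makes it a ninth of some quality.
Counting semitones, Ab3→Bb4 is 14, which is the major ninth.
(Equivalently, a compound major second: a major second plus an octave.)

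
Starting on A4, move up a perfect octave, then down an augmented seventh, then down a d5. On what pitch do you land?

Up a perfect octave from A4: A5 (12 semitones up).
Down an augmented seventh from A5: Bbb4 (12 semitones down).
Down a diminished fifth from Bbb4: Eb4 (6 semitones down).

Eb4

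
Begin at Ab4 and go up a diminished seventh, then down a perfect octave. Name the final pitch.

Gbb4

Up a diminished seventh from Ab4: Gbb5 (9 semitones up).
Down a perfect octave from Gbb5: Gbb4 (12 semitones down).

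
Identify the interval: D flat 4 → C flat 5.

minor seventh

D to C spans seven letter names (D-E-F-G-A-B-C): a seventh.
At 10 semitones, Db4→Cb5 falls one short of a major seventh: minor.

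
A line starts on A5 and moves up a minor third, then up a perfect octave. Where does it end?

Up a minor third from A5: C6 (3 semitones up).
Up a perfect octave from C6: C7 (12 semitones up).

C7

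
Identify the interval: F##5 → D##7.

major 13th

F to D spans six letter names (F-G-A-B-C-D), plus an octave, so the interval is some kind of thirteenth.
Counting semitones, F##5→D##7 is 21, which is the major thirteenth.
(Equivalently, a compound major sixth: a major sixth plus an octave.)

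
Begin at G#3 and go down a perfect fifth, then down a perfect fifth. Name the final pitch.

Down a perfect fifth from G#3: C#3 (7 semitones down).
Down a perfect fifth from C#3: F#2 (7 semitones down).

F#2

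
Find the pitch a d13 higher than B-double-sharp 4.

G-sharp 6

Counting six letter names plus an octave up from B lands on G.
Moving 19 semitones up from B##4 (the size of a diminished thirteenth) reaches G#6.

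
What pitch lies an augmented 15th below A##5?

A fifteenth keeps the letter name A, two octaves down from A.
Moving 25 semitones down from A##5 (the size of an augmented fifteenth) reaches A#3.

A#3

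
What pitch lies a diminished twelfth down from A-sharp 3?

D-double-sharp 2

Counting five letter names plus an octave down from A lands on D.
A diminished twelfth spans 18 semitones, so from A#3 the target pitch is D##2.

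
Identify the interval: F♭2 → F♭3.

F to F is the same letter name, plus an octave, so the interval is some kind of octave.
Counting semitones, Fb2→Fb3 is 12, which is the perfect octave.

perfect 8th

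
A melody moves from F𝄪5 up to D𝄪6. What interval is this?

F to D spans six letter names (F-G-A-B-C-D): a sixth.
F##5 to D##6 is 9 semitones, matching the major sixth exactly, so the quality is major.

M6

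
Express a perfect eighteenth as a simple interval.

Subtracting seven from the interval number removes an octave: 18 − 14 = 4.
That makes a perfect eighteenth a compound perfect fourth — 2 octaves plus a perfect fourth.

perfect fourth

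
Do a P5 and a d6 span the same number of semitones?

Yes

A perfect fifth spans 7 semitones, and a diminished sixth also spans 7 semitones — they're enharmonic.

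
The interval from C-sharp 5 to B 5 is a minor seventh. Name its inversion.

The rule of nine gives the new number: 9 − 7 = 2, so a seventh becomes a second.
And minor becomes major under inversion, so we get a major second.

major second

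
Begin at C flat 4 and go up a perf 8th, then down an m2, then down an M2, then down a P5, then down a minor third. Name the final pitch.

B flat 3

Cb4 up a perfect octave → Cb5 (12 semitones).
Down a minor second from Cb5: Bb4 (1 semitone down).
Down a major second from Bb4: Ab4 (2 semitones down).
Down a perfect fifth from Ab4: Db4 (7 semitones down).
Db4 down a minor third → Bb3 (3 semitones).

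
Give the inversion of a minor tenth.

First reduce the compound minor tenth to its simple form, a minor third.
Inverted interval numbers add to nine, so a third pairs with a sixth (3 + 6 = 9).
Quality inverts too: minor becomes major. That makes the inversion a major sixth.

M6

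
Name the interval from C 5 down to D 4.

Descending from C5 to D4 is the same interval as ascending D4 to C5.
D to C spans seven letter names (D-E-F-G-A-B-C), so the interval is some kind of seventh.
D4 to C5 is 10 semitones, a half step short of the major seventh (11), so this is minor.

minor seventh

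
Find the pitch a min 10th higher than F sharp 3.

Counting three letter names plus an octave up from F lands on A.
Moving 15 semitones up from F#3 (the size of a minor tenth) reaches A4.

A 4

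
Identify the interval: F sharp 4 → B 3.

Descending from F#4 to B3 is the same interval as ascending B3 to F#4.
B to F spans five letter names (B-C-D-E-F) — that makes it a fifth of some quality.
The perfect fifth spans 7 semitones, and B3 to F#4 is exactly 7 semitones — so this is a perfect fifth.

perfect 5th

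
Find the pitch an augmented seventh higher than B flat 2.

The seventh takes the letter from B up to A.
Moving 12 semitones up from Bb2 (the size of an augmented seventh) reaches A#3.

A sharp 3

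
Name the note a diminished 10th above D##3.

F#4

Three letters up from D (plus an octave) reaches F.
A diminished tenth spans 14 semitones, so from D##3 the target pitch is F#4.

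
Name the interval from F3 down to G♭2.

Descending from F3 to Gb2 is the same interval as ascending Gb2 to F3.
G to F spans seven letter names (G-A-B-C-D-E-F) — that makes it a seventh of some quality.
The major seventh spans 11 semitones, and Gb2 to F3 is exactly 11 semitones — so this is a major seventh.

M7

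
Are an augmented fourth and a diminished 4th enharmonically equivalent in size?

6 semitones (augmented fourth) vs 4 semitones (diminished fourth): not equal.

No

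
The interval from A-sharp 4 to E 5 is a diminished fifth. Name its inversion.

The rule of nine gives the new number: 9 − 5 = 4, so a fifth becomes a fourth.
Quality inverts too: diminished becomes augmented. That makes the inversion an augmented fourth.

A4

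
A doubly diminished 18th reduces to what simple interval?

Each octave removed subtracts seven from the number: 18 − 14 = 4.
That makes a doubly diminished eighteenth a compound doubly diminished fourth — 2 octaves plus a doubly diminished fourth.

dd4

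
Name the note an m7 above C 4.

The seventh takes the letter from C up to B.
Moving 10 semitones up from C4 (the size of a minor seventh) reaches Bb4.

B-flat 4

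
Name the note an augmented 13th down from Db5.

Fbb3

Counting six letter names plus an octave down from D lands on F.
An augmented thirteenth is 22 semitones; 22 semitones down from Db5 gives Fbb3.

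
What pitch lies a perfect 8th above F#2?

F#3

For an octave the letter name doesn't change: still F, an octave up.
A perfect octave spans 12 semitones, so from F#2 the target pitch is F#3.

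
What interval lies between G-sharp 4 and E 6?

G to E spans six letter names (G-A-B-C-D-E), plus an octave — that makes it a thirteenth of some quality.
At 20 semitones, G#4→E6 falls one short of a major thirteenth: minor.
(Equivalently, a compound minor sixth: a minor sixth plus an octave.)

m13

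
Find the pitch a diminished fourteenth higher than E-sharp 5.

D 7

Counting seven letter names plus an octave up from E lands on D.
A diminished fourteenth is 21 semitones; 21 semitones up from E#5 gives D7.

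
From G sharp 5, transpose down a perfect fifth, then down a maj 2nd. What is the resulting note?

B 4

Down a perfect fifth from G#5: C#5 (7 semitones down).
C#5 down a major second → B4 (2 semitones).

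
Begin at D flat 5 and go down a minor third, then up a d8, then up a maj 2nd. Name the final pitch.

Db5 down a minor third → Bb4 (3 semitones).
Bb4 up a diminished octave → Bbb5 (11 semitones).
Up a major second from Bbb5: Cb6 (2 semitones up).

C flat 6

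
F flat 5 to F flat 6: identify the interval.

F to F is the same letter name, plus an octave — that makes it an octave of some quality.
Counting semitones, Fb5→Fb6 is 12, which is the perfect octave.

P8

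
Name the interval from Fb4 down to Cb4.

Descending from Fb4 to Cb4 is the same interval as ascending Cb4 to Fb4.
C to F spans four letter names (C-D-E-F): a fourth.
Cb4 to Fb4 is 5 semitones, matching the perfect fourth exactly, so the quality is perfect.

perfect fourth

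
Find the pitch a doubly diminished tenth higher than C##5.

Eb6

Counting three letter names plus an octave up from C lands on E.
Moving 13 semitones up from C##5 (the size of a doubly diminished tenth) reaches Eb6.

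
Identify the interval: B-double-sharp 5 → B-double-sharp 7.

perfect fifteenth

B to B is the same letter name, plus 2 octaves — that makes it a fifteenth of some quality.
Counting semitones, B##5→B##7 is 24, which is the perfect fifteenth.
(Equivalently, a compound perfect octave: a perfect octave plus an octave.)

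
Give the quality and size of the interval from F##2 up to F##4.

F to F is the same letter name, plus 2 octaves — that makes it a fifteenth of some quality.
Counting semitones, F##2→F##4 is 24, which is the perfect fifteenth.
(Equivalently, a compound perfect octave: a perfect octave plus an octave.)

perfect fifteenth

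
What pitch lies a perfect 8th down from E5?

The letter stays E (same as the start), shifted an octave down.
A perfect octave spans 12 semitones, so from E5 the target pitch is E4.

E4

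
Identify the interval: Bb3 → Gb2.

M10

Descending from Bb3 to Gb2 is the same interval as ascending Gb2 to Bb3.
G to B spans three letter names (G-A-B), plus an octave, so the interval is some kind of tenth.
The major tenth spans 16 semitones, and Gb2 to Bb3 is exactly 16 semitones — so this is a major tenth.
(Equivalently, a compound major third: a major third plus an octave.)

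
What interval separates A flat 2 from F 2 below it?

minor third

Descending from Ab2 to F2 is the same interval as ascending F2 to Ab2.
F to A spans three letter names (F-G-A): a third.
At 3 semitones, F2→Ab2 falls one short of a major third: minor.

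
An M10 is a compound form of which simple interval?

major third

Take out an octave (7 from the number): 10 − 7 = 3.
That makes a major tenth a compound major third — an octave plus a major third.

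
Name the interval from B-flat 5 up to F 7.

P12

B to F spans five letter names (B-C-D-E-F), plus an octave: a twelfth.
Counting semitones, Bb5→F7 is 19, which is the perfect twelfth.
(Equivalently, a compound perfect fifth: a perfect fifth plus an octave.)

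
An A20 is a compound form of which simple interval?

Take out 2 octaves (14 from the number): 20 − 14 = 6.
Quality carries through unchanged, so the simple form is an augmented sixth.

A6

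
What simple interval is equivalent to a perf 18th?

Take out 2 octaves (14 from the number): 18 − 14 = 4.
So a perfect eighteenth is 2 octaves plus a perfect fourth. The quality is unchanged.

perfect fourth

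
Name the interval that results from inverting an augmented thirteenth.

diminished third

First reduce the compound augmented thirteenth to its simple form, an augmented sixth.
The rule of nine gives the new number: 9 − 6 = 3, so a sixth becomes a third.
The quality also flips — augmented becomes diminished — giving a diminished third.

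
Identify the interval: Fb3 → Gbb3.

m2

F to G spans two letter names (F-G), so the interval is some kind of second.
Fb3 to Gbb3 is 1 semitone, a half step short of the major second (2), so this is minor.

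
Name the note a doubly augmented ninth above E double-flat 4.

F sharp 5

Counting two letter names plus an octave up from E lands on F.
Moving 16 semitones up from Ebb4 (the size of a doubly augmented ninth) reaches F#5.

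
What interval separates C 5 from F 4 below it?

Descending from C5 to F4 is the same interval as ascending F4 to C5.
F to C spans five letter names (F-G-A-B-C) — that makes it a fifth of some quality.
F4 to C5 is 7 semitones, matching the perfect fifth exactly, so the quality is perfect.

perfect fifth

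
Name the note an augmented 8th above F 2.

F sharp 3

The letter stays F (same as the start), shifted an octave up.
Moving 13 semitones up from F2 (the size of an augmented octave) reaches F#3.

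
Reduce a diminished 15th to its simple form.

d8

Each octave removed subtracts seven from the number: 15 − 7 = 8.
Quality carries through unchanged, so the simple form is a diminished octave.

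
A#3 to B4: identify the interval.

m9

A to B spans two letter names (A-B), plus an octave: a ninth.
A#3 to B4 is 13 semitones, a half step short of the major ninth (14), so this is minor.
(Equivalently, a compound minor second: a minor second plus an octave.)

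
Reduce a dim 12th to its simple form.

Each octave removed subtracts seven from the number: 12 − 7 = 5.
Quality carries through unchanged, so the simple form is a diminished fifth.

diminished fifth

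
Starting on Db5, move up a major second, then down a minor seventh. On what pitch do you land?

A major second up from Db5 is Eb5.
Eb5 down a minor seventh → F4 (10 semitones).

F4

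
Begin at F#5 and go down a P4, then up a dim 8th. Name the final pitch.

C6

F#5 down a perfect fourth → C#5 (5 semitones).
A diminished octave up from C#5 is C6.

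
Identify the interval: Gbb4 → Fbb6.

G to F spans seven letter names (G-A-B-C-D-E-F), plus an octave, so the interval is some kind of fourteenth.
At 22 semitones, Gbb4→Fbb6 falls one short of a major fourteenth: minor.
(Equivalently, a compound minor seventh: a minor seventh plus an octave.)

minor fourteenth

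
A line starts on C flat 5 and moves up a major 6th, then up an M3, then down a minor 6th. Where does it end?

E 5

A major sixth up from Cb5 is Ab5.
Up a major third from Ab5: C6 (4 semitones up).
C6 down a minor sixth → E5 (8 semitones).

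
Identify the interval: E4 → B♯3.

diminished fourth

Descending from E4 to B#3 is the same interval as ascending B#3 to E4.
B to E spans four letter names (B-C-D-E): a fourth.
A perfect fourth would be 5 semitones; B#3 to E4 is 4, one semitone narrower, so the interval is diminished.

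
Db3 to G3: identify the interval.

D to G spans four letter names (D-E-F-G) — that makes it a fourth of some quality.
A perfect fourth would be 5 semitones; Db3 to G3 is 6, one semitone wider, so the interval is augmented.

augmented fourth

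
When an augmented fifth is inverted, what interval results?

Inverted interval numbers add to nine, so a fifth pairs with a fourth (5 + 4 = 9).
The quality also flips — augmented becomes diminished — giving a diminished fourth.

diminished fourth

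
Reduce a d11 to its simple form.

diminished 4th

Take out an octave (7 from the number): 11 − 7 = 4.
So a diminished eleventh is an octave plus a diminished fourth. The quality is unchanged.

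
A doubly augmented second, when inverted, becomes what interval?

doubly diminished seventh

Interval numbers invert to sum to nine: 2 + 7 = 9, so a second inverts to a seventh.
Quality inverts too: doubly augmented becomes doubly diminished. That makes the inversion a doubly diminished seventh.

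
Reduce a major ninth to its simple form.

Each octave removed subtracts seven from the number: 9 − 7 = 2.
So a major ninth is an octave plus a major second. The quality is unchanged.

major 2nd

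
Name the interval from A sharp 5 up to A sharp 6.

A to A is the same letter name, plus an octave: an octave.
Counting semitones, A#5→A#6 is 12, which is the perfect octave.

perfect octave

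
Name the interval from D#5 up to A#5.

perfect fifth

D to A spans five letter names (D-E-F-G-A) — that makes it a fifth of some quality.
D#5 to A#5 is 7 semitones, matching the perfect fifth exactly, so the quality is perfect.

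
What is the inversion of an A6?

Interval numbers invert to sum to nine: 6 + 3 = 9, so a sixth inverts to a third.
And augmented becomes diminished under inversion, so we get a diminished third.

diminished 3rd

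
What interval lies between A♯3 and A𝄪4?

A8

A to A is the same letter name, plus an octave — that makes it an octave of some quality.
A perfect octave would be 12 semitones; A#3 to A##4 is 13, one semitone wider, so the interval is augmented.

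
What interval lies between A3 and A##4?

A to A is the same letter name, plus an octave: an octave.
A perfect octave would be 12 semitones; A3 to A##4 is 14, two semitones wider, so the interval is doubly augmented.

doubly augmented octave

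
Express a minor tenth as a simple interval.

minor third

Each octave removed subtracts seven from the number: 10 − 7 = 3.
So a minor tenth is an octave plus a minor third. The quality is unchanged.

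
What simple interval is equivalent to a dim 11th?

d4

Take out an octave (7 from the number): 11 − 7 = 4.
Quality carries through unchanged, so the simple form is a diminished fourth.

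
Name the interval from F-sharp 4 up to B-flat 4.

diminished fourth

F to B spans four letter names (F-G-A-B), so the interval is some kind of fourth.
F#4 to Bb4 spans 4 semitones — one semitone narrower than the perfect fourth (5) — giving a diminished fourth.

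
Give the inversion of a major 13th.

First reduce the compound major thirteenth to its simple form, a major sixth.
Interval numbers invert to sum to nine: 6 + 3 = 9, so a sixth inverts to a third.
And major becomes minor under inversion, so we get a minor third.

minor 3rd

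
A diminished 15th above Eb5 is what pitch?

Ebb7

A fifteenth keeps the letter name E, two octaves up from E.
A diminished fifteenth spans 23 semitones, so from Eb5 the target pitch is Ebb7.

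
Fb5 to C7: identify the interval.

F to C spans five letter names (F-G-A-B-C), plus an octave, so the interval is some kind of twelfth.
Fb5 to C7 spans 20 semitones — one semitone wider than the perfect twelfth (19) — giving an augmented twelfth.
(Equivalently, a compound augmented fifth: an augmented fifth plus an octave.)

augmented twelfth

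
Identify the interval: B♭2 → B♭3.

perfect 8th

B to B is the same letter name, plus an octave: an octave.
The perfect octave spans 12 semitones, and Bb2 to Bb3 is exactly 12 semitones — so this is a perfect octave.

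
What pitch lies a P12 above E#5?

B#6

Five letters up from E (plus an octave) reaches B.
A perfect twelfth is 19 semitones; 19 semitones up from E#5 gives B#6.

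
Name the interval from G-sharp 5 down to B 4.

Descending from G#5 to B4 is the same interval as ascending B4 to G#5.
B to G spans six letter names (B-C-D-E-F-G), so the interval is some kind of sixth.
The major sixth spans 9 semitones, and B4 to G#5 is exactly 9 semitones — so this is a major sixth.

M6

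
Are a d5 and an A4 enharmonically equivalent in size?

Yes

Both span 6 semitones: a diminished fifth and an augmented fourth are the same chromatic distance.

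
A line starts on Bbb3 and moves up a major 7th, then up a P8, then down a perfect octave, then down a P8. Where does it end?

Ab3

A major seventh up from Bbb3 is Ab4.
Up a perfect octave from Ab4: Ab5 (12 semitones up).
A perfect octave down from Ab5 is Ab4.
A perfect octave down from Ab4 is Ab3.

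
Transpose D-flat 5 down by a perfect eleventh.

The eleventh's letter: D down four letter names plus an octave → A.
A perfect eleventh spans 17 semitones, so from Db5 the target pitch is Ab3.

A-flat 3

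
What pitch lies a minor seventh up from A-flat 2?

Seven letter names up from A: G.
Moving 10 semitones up from Ab2 (the size of a minor seventh) reaches Gb3.

G-flat 3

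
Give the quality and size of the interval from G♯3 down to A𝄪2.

diminished 7th

Descending from G#3 to A##2 is the same interval as ascending A##2 to G#3.
A to G spans seven letter names (A-B-C-D-E-F-G), so the interval is some kind of seventh.
A major seventh would be 11 semitones; A##2 to G#3 is 9, two semitones narrower, so the interval is diminished.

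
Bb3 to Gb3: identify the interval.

major third

Descending from Bb3 to Gb3 is the same interval as ascending Gb3 to Bb3.
G to B spans three letter names (G-A-B), so the interval is some kind of third.
The major third spans 4 semitones, and Gb3 to Bb3 is exactly 4 semitones — so this is a major third.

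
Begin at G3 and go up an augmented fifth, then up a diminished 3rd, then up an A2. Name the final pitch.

Up an augmented fifth from G3: D#4 (8 semitones up).
Up a diminished third from D#4: F4 (2 semitones up).
Up an augmented second from F4: G#4 (3 semitones up).

G#4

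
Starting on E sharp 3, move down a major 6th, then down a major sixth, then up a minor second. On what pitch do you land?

C 2

E#3 down a major sixth → G#2 (9 semitones).
G#2 down a major sixth → B1 (9 semitones).
B1 up a minor second → C2 (1 semitone).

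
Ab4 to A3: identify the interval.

diminished 8th

Descending from Ab4 to A3 is the same interval as ascending A3 to Ab4.
A to A is the same letter name, plus an octave — that makes it an octave of some quality.
A perfect octave would be 12 semitones; A3 to Ab4 is 11, one semitone narrower, so the interval is diminished.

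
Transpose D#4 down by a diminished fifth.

G##3

The fifth takes the letter from D down to G.
A diminished fifth spans 6 semitones, so from D#4 the target pitch is G##3.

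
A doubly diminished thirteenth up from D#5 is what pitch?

Bbb6

The thirteenth's letter: D up six letter names plus an octave → B.
A doubly diminished thirteenth spans 18 semitones, so from D#5 the target pitch is Bbb6.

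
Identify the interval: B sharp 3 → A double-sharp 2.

Descending from B#3 to A##2 is the same interval as ascending A##2 to B#3.
A to B spans two letter names (A-B), plus an octave — that makes it a ninth of some quality.
A major ninth would be 14 semitones, but A##2 to B#3 is 13 — one semitone narrower, making it a minor ninth.
(Equivalently, a compound minor second: a minor second plus an octave.)

m9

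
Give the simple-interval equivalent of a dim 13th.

diminished sixth

Take out an octave (7 from the number): 13 − 7 = 6.
So a diminished thirteenth is an octave plus a diminished sixth. The quality is unchanged.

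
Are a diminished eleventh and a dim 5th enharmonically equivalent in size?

16 semitones (diminished eleventh) vs 6 semitones (diminished fifth): not equal.

No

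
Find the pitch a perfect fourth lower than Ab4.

Eb4

Counting four letter names down from A lands on E.
A perfect fourth spans 5 semitones, so from Ab4 the target pitch is Eb4.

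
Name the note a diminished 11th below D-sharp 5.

Counting four letter names plus an octave down from D lands on A.
A diminished eleventh spans 16 semitones, so from D#5 the target pitch is A##3.

A-double-sharp 3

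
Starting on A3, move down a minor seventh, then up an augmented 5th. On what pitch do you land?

A minor seventh down from A3 is B2.
Up an augmented fifth from B2: F##3 (8 semitones up).

F##3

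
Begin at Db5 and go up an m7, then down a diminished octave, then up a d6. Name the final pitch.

A minor seventh up from Db5 is Cb6.
Down a diminished octave from Cb6: C5 (11 semitones down).
Up a diminished sixth from C5: Abb5 (7 semitones up).

Abb5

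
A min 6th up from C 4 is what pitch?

A-flat 4

Six letter names up from C: A.
A minor sixth spans 8 semitones, so from C4 the target pitch is Ab4.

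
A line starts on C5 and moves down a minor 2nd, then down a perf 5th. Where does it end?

E4

C5 down a minor second → B4 (1 semitone).
A perfect fifth down from B4 is E4.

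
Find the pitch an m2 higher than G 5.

Counting two letter names up from G lands on A.
A minor second spans 1 semitone, so from G5 the target pitch is Ab5.

A flat 5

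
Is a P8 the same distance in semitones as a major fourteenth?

A perfect octave is 12 semitones but a major fourteenth is 23 semitones — different sizes.

No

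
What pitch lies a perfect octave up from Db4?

Db5

The letter stays D (same as the start), shifted an octave up.
A perfect octave is 12 semitones; 12 semitones up from Db4 gives Db5.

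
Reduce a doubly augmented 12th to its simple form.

doubly augmented fifth

Take out an octave (7 from the number): 12 − 7 = 5.
That makes a doubly augmented twelfth a compound doubly augmented fifth — an octave plus a doubly augmented fifth.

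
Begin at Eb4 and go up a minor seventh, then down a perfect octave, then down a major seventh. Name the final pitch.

Ebb3

A minor seventh up from Eb4 is Db5.
Db5 down a perfect octave → Db4 (12 semitones).
Db4 down a major seventh → Ebb3 (11 semitones).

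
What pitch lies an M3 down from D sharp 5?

B 4

The third takes the letter from D down to B.
A major third spans 4 semitones, so from D#5 the target pitch is B4.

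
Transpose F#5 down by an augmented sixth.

The sixth takes the letter from F down to A.
Moving 10 semitones down from F#5 (the size of an augmented sixth) reaches Ab4.

Ab4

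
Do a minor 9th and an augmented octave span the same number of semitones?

Yes

A minor ninth spans 13 semitones, and an augmented octave also spans 13 semitones — they're enharmonic.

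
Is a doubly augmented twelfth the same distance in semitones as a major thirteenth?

Yes

Both span 21 semitones: a doubly augmented twelfth and a major thirteenth are the same chromatic distance.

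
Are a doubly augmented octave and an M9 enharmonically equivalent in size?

A doubly augmented octave spans 14 semitones, and a major ninth also spans 14 semitones — they're enharmonic.

Yes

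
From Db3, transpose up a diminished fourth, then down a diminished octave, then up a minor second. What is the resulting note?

Abb2

Up a diminished fourth from Db3: Gbb3 (4 semitones up).
Down a diminished octave from Gbb3: Gb2 (11 semitones down).
A minor second up from Gb2 is Abb2.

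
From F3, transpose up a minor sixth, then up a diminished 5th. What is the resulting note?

Abb4

F3 up a minor sixth → Db4 (8 semitones).
Up a diminished fifth from Db4: Abb4 (6 semitones up).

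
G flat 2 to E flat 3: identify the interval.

G to E spans six letter names (G-A-B-C-D-E): a sixth.
Gb2 to Eb3 is 9 semitones, matching the major sixth exactly, so the quality is major.

major 6th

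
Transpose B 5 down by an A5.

Counting five letter names down from B lands on E.
Moving 8 semitones down from B5 (the size of an augmented fifth) reaches Eb5.

E flat 5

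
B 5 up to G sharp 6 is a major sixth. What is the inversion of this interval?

m3

The rule of nine gives the new number: 9 − 6 = 3, so a sixth becomes a third.
The quality also flips — major becomes minor — giving a minor third.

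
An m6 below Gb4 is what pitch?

Bb3

The sixth takes the letter from G down to B.
Moving 8 semitones down from Gb4 (the size of a minor sixth) reaches Bb3.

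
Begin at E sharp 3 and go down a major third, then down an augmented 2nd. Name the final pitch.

A major third down from E#3 is C#3.
Down an augmented second from C#3: Bb2 (3 semitones down).

B flat 2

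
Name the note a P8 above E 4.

E 5

For an octave the letter name doesn't change: still E, an octave up.
A perfect octave spans 12 semitones, so from E4 the target pitch is E5.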